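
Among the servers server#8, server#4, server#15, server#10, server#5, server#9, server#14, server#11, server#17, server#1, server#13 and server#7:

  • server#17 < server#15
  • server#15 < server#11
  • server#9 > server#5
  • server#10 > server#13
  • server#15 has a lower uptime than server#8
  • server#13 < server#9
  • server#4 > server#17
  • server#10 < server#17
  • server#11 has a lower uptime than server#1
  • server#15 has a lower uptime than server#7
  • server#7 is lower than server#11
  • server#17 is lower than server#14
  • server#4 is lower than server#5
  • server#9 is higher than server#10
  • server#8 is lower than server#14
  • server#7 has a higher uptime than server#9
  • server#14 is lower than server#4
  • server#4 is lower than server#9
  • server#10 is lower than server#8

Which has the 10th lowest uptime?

Chaining the given pairs: server#13 < server#10 < server#17 < server#15 < server#8 < server#14 < server#4 < server#5 < server#9 < server#7 < server#11 < server#1.
Counting 10 from the smallest end gives server#7.

server#7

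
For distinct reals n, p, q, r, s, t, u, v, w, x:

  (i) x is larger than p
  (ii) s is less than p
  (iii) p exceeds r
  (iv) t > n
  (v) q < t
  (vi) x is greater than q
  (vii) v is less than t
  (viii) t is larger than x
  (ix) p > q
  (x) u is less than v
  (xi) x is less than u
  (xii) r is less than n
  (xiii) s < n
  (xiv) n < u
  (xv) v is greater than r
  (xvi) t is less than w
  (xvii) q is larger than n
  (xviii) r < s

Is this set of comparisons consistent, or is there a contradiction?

consistent

Every relation is compatible with r < s < n < q < p < x < u < v < t < w; the set is consistent.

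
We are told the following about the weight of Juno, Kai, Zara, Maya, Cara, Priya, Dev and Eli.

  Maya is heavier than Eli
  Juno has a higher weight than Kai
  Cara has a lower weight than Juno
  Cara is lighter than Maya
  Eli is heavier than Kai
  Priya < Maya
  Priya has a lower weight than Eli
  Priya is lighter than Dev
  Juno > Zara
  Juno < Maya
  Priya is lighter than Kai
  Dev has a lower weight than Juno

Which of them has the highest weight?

Maya

Cara is not greatest since Cara < Maya; Priya is not greatest since Priya < Kai; Kai is not greatest since Kai < Eli; Eli is not greatest since Eli < Maya; Zara is not greatest since Zara < Juno; Dev is not greatest since Dev < Juno; Juno is not greatest since Juno < Maya.
Only Maya has nothing above it, so Maya is the highest weight.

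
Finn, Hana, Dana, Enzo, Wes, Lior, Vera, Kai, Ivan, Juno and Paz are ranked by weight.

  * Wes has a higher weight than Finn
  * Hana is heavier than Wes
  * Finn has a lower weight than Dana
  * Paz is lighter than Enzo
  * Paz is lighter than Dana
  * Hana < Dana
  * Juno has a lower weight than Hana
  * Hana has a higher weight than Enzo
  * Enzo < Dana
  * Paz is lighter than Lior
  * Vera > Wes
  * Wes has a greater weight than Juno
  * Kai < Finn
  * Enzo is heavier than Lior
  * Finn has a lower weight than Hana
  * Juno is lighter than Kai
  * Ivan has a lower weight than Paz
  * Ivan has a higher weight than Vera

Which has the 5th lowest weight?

Piecing the relations together gives one ordering: Juno < Kai < Finn < Wes < Vera < Ivan < Paz < Lior < Enzo < Hana < Dana.
Counting 5 from the smallest end gives Vera.

Vera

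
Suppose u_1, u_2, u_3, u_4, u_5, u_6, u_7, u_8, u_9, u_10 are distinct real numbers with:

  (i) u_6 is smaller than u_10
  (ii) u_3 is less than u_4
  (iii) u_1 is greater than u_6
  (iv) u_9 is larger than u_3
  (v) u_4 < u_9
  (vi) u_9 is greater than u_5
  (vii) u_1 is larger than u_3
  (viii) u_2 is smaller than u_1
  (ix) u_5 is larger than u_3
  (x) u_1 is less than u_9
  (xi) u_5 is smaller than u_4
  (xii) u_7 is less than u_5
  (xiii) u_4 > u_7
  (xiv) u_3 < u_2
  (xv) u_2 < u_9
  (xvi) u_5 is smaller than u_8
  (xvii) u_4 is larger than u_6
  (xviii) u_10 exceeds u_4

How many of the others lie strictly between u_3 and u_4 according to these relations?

The relations place u_3 below u_4. An element lies strictly between them when it is forced above u_3 and also forced below u_4.
Above u_3: {u_5, u_2, u_1, u_9, u_8, u_10}. Below u_4: {u_7, u_5, u_6}.
Intersection: {u_5} — 1.

1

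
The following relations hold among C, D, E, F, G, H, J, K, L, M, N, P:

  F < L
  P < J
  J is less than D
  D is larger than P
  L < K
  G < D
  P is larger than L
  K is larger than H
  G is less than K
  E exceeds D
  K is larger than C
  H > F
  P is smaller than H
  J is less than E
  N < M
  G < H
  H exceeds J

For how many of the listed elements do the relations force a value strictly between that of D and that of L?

2

Chaining upward from L reaches: P, J, H, E, K.
Chaining downward from D reaches: G, F, P, J.
Strictly between L and D are those in both lists: P, J — 2 elements.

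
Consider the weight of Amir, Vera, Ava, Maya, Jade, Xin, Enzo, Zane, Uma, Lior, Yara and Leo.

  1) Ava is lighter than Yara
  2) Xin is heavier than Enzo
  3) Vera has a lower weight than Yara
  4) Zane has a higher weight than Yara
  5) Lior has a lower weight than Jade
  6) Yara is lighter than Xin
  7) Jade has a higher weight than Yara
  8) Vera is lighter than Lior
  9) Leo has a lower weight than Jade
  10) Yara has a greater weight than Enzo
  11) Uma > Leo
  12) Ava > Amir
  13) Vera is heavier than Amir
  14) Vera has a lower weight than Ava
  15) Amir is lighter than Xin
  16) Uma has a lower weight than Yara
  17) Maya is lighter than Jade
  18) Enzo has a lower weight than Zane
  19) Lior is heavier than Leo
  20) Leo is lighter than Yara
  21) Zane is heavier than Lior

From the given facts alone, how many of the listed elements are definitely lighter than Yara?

Directly below Yara: Vera, Leo, Enzo, Uma, Ava.
One step further: Amir (6 so far).
Nothing else is reachable below Yara; 6 in all.

6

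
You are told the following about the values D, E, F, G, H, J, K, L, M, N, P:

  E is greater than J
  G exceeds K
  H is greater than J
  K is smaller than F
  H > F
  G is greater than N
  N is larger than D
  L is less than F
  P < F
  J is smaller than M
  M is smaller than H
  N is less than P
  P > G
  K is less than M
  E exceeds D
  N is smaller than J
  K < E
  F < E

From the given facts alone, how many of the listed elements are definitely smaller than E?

The elements the relations force below E are D, K, L, N, G, P, J, F — no chain reaches any other.
That is 8.

8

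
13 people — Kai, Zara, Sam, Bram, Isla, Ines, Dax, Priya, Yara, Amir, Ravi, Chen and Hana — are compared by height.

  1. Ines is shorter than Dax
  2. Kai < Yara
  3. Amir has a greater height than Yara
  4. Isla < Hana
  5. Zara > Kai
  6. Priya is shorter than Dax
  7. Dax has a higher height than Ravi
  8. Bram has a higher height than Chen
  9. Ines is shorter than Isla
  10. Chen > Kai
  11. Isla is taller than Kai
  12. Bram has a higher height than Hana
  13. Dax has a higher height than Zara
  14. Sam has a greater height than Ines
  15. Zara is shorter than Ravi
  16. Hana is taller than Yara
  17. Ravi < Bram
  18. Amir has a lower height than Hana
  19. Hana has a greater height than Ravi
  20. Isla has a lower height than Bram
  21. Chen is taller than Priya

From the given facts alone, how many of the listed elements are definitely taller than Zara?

4

The elements the relations force above Zara are Ravi, Dax, Hana, Bram — no chain reaches any other.
That is 4.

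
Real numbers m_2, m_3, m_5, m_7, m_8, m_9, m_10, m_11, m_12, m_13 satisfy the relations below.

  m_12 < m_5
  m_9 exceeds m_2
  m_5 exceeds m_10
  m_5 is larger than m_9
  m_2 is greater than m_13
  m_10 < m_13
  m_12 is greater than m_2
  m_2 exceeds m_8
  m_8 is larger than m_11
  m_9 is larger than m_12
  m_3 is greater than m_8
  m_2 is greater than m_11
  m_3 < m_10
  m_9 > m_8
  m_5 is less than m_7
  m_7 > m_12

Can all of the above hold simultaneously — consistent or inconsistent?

Every relation is compatible with m_11 < m_8 < m_3 < m_10 < m_13 < m_2 < m_12 < m_9 < m_5 < m_7; the set is consistent.

consistent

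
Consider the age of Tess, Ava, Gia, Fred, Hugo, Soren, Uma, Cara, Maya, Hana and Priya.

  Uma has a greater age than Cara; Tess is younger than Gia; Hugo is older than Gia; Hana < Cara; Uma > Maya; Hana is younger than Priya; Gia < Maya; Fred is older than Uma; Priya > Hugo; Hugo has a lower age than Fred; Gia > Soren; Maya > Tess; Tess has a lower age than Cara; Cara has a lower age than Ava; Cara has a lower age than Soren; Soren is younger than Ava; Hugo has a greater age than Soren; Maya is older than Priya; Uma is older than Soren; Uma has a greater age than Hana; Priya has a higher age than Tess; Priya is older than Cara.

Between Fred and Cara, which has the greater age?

Fred

Link the given pairs in sequence: Cara < Soren; Soren < Gia; Gia < Hugo; Hugo < Priya; Priya < Maya; Maya < Uma; Uma < Fred.
Together: Cara < Soren < Gia < Hugo < Priya < Maya < Uma < Fred.
So Cara < Fred; Fred is the older of the two.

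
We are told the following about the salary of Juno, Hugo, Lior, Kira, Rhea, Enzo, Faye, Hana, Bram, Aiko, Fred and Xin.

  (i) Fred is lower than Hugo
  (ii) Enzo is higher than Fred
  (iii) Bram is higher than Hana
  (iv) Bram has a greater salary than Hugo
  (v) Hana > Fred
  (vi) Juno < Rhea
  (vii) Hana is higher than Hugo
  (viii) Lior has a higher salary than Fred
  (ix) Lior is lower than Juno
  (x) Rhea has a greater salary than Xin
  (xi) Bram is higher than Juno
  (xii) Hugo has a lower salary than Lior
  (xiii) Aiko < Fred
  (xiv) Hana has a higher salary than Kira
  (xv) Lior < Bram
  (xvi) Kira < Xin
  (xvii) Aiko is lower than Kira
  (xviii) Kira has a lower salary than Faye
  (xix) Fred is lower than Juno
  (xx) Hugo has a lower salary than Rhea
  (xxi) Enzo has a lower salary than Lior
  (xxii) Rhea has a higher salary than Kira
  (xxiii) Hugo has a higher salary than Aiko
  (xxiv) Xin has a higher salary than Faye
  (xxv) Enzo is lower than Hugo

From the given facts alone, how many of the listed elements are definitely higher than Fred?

7

Directly above Fred: Enzo, Hugo, Lior, Juno, Hana.
One step further: Rhea, Bram (7 so far).
Nothing else is reachable above Fred; 7 in all.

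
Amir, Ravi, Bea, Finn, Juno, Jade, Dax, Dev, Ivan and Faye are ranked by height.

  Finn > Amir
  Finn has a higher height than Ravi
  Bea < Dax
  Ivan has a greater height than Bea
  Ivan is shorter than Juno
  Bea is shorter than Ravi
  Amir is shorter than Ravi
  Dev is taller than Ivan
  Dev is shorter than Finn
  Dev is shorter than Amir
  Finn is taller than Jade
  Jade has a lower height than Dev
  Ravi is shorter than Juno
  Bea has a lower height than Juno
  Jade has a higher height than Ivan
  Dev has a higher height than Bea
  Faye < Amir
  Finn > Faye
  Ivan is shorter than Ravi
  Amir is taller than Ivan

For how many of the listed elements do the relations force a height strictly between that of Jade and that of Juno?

3

Chaining upward from Jade reaches: Dev, Amir, Ravi, Finn.
Chaining downward from Juno reaches: Bea, Faye, Ivan, Dev, Amir, Ravi.
Strictly between Jade and Juno are those in both lists: Dev, Amir, Ravi — 3 elements.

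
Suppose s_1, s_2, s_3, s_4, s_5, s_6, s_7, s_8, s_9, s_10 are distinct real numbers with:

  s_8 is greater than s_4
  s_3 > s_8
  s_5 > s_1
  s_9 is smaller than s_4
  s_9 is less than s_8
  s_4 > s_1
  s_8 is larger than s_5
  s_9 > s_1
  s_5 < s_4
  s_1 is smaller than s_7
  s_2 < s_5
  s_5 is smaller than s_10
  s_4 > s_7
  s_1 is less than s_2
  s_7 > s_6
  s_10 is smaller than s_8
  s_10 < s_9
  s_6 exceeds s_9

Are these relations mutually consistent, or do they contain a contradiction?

The single ordering s_1 < s_2 < s_5 < s_10 < s_9 < s_6 < s_7 < s_4 < s_8 < s_3 satisfies every listed relation, so no contradiction arises.

consistent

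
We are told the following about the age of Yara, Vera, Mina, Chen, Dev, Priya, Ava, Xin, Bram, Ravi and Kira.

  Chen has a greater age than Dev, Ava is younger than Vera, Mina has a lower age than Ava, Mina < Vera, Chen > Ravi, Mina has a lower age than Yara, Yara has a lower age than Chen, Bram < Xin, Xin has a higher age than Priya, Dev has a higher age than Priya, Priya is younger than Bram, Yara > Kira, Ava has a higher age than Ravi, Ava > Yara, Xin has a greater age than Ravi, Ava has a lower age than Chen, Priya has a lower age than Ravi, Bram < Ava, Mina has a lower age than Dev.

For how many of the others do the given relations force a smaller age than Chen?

8

Directly below Chen: Yara, Ravi, Ava, Dev.
One step further: Priya, Mina, Bram, Kira (8 so far).
No other element is forced below Chen by the given relations, so the count is 8.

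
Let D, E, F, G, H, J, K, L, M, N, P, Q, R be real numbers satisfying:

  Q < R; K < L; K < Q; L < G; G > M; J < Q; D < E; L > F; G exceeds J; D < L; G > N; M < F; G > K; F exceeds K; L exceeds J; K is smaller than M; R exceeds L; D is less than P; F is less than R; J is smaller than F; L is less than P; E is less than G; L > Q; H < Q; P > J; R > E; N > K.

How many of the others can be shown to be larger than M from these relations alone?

5

Directly above M: F, G.
One step further: L, R (4 so far).
One step further: P (5 so far).
Nothing else is reachable above M; 5 in all.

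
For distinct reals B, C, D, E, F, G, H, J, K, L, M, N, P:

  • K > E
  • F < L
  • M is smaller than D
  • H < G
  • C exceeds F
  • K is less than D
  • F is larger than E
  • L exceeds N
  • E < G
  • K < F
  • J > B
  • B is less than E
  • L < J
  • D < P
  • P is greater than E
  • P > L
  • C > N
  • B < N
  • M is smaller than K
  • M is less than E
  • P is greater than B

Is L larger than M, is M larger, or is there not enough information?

M < E and E < K give M < K.
With K < F: M < E < K < F.
With F < L: M < E < K < F < L.
So L is larger.

L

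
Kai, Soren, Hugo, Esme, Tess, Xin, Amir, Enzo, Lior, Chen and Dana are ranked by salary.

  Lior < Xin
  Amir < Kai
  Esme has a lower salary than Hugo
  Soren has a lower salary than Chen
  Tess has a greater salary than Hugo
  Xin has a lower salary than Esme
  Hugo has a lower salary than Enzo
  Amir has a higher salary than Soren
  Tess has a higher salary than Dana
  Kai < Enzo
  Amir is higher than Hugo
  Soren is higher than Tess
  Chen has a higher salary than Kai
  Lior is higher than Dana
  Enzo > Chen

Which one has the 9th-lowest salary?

The consecutive relations fix a unique order: Dana < Lior < Xin < Esme < Hugo < Tess < Soren < Amir < Kai < Chen < Enzo.
The 9th smallest is Kai.

Kai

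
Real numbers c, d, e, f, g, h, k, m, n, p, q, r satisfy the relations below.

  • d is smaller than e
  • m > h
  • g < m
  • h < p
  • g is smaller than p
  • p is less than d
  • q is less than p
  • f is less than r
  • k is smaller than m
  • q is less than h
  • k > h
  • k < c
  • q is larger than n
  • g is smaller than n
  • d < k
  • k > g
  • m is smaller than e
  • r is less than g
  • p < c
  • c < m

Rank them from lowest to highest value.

Nothing is placed below f, so it is least; from there f < r; r < g; g < n; n < q; q < h; h < p; p < d; d < k; k < c; c < m; m < e, each given directly.

f < r < g < n < q < h < p < d < k < c < m < e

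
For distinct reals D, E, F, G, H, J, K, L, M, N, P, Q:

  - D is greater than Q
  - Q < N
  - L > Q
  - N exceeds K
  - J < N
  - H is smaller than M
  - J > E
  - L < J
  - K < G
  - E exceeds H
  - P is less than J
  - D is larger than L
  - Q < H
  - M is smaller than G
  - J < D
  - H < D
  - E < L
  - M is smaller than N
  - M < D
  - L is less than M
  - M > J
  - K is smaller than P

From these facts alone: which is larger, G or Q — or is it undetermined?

Following the relations from Q: Q < H < E < L < J < M < G.
So G is larger.

G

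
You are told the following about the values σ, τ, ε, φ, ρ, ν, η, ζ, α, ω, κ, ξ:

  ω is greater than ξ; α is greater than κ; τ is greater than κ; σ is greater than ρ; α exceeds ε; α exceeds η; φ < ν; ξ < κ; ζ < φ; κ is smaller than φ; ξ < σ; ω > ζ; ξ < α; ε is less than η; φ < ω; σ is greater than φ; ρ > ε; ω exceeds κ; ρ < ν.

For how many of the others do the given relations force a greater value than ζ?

4

From ζ the given relations immediately reach φ, ω.
From those, σ, ν — 4 in total.
Nothing else is reachable above ζ; 4 in all.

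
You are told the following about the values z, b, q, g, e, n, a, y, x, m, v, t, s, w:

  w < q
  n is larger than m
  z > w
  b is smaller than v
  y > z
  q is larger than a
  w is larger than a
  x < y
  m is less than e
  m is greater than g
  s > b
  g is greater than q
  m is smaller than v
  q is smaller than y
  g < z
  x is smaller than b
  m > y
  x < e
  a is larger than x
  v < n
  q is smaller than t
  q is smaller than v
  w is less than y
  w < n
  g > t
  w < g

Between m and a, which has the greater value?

m

a < q and q < t give a < t.
Then t < g extends the chain to g.
Then g < z extends the chain to z.
Then z < y extends the chain to y.
With y < m: a < q < t < g < z < y < m.
So a < m; m is the larger of the two.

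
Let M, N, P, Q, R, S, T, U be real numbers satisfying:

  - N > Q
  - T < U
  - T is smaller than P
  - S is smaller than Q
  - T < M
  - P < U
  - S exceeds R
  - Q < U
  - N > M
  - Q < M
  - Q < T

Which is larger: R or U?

U

R < S and S < Q give R < Q.
With Q < T: R < S < Q < T.
With T < P: R < S < Q < T < P.
With P < U: R < S < Q < T < P < U.
So R < U; U is the larger of the two.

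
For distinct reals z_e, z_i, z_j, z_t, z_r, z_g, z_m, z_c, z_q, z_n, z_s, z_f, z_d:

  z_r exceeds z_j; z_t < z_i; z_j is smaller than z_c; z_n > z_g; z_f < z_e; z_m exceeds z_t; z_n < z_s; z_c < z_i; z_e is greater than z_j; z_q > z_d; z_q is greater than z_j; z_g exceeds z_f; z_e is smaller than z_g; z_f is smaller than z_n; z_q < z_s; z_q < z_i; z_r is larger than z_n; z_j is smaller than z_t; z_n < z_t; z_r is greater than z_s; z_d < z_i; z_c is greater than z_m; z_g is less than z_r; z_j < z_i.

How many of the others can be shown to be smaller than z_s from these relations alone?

7

The elements the relations force below z_s are z_d, z_j, z_f, z_e, z_g, z_n, z_q — no chain reaches any other.
That is 7.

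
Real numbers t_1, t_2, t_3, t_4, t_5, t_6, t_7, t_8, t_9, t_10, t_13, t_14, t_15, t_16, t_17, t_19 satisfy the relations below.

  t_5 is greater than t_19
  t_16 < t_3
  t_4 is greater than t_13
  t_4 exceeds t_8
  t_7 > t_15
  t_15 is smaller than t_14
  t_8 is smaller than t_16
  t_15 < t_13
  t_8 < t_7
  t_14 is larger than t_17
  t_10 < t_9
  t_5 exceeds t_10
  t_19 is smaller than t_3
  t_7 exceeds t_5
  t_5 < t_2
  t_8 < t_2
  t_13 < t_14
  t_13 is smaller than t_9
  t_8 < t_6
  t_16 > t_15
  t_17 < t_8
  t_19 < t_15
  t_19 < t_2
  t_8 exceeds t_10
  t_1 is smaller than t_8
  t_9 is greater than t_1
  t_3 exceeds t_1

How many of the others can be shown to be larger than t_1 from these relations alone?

8

Directly above t_1: t_8, t_3, t_9.
One step further: t_16, t_6, t_7, t_4, t_2 (8 so far).
No other element is forced above t_1 by the given relations, so the count is 8.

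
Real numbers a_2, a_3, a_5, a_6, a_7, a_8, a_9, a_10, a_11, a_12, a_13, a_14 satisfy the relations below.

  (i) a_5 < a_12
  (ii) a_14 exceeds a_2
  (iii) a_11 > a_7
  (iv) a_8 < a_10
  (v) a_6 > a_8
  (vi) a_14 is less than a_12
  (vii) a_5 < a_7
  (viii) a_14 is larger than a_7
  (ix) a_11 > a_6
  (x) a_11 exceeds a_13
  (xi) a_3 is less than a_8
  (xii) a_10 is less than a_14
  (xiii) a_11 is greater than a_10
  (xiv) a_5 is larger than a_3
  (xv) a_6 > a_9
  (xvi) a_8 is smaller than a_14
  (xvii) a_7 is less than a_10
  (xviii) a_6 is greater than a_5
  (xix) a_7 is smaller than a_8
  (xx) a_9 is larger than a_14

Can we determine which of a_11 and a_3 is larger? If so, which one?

a_3 < a_5 and a_5 < a_7 give a_3 < a_7.
Then a_7 < a_8 extends the chain to a_8.
Then a_8 < a_10 extends the chain to a_10.
With a_10 < a_14: a_3 < a_5 < a_7 < a_8 < a_10 < a_14.
Then a_14 < a_9 extends the chain to a_9.
Then a_9 < a_6 extends the chain to a_6.
With a_6 < a_11: a_3 < a_5 < a_7 < a_8 < a_10 < a_14 < a_9 < a_6 < a_11.
So a_11 is larger.

a_11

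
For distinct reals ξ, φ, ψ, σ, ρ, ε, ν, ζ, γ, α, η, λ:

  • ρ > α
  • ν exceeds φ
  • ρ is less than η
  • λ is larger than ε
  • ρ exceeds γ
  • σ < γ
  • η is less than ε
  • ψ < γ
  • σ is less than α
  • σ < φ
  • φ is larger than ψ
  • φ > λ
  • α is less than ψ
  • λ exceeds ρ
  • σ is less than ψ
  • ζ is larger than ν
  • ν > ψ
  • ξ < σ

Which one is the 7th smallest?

η

Chaining the given pairs: ξ < σ < α < ψ < γ < ρ < η < ε < λ < φ < ν < ζ.
Counting 7 from the smallest end gives η.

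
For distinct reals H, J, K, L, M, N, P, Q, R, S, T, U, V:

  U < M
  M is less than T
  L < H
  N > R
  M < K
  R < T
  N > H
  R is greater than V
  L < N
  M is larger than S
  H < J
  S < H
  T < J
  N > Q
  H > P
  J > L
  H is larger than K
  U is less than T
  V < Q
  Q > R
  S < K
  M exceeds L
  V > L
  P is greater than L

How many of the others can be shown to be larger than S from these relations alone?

6

Directly above S: M, K, H.
One step further: T, N, J (6 so far).
Nothing else is reachable above S; 6 in all.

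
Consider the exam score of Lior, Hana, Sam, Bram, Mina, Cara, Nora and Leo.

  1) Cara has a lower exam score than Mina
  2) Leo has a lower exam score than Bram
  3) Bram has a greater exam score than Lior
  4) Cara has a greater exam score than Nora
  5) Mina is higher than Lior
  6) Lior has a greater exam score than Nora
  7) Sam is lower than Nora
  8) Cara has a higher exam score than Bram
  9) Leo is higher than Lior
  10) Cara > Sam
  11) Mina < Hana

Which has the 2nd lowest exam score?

Chaining the given pairs: Sam < Nora < Lior < Leo < Bram < Cara < Mina < Hana.
Counting 2 from the smallest end gives Nora.

Nora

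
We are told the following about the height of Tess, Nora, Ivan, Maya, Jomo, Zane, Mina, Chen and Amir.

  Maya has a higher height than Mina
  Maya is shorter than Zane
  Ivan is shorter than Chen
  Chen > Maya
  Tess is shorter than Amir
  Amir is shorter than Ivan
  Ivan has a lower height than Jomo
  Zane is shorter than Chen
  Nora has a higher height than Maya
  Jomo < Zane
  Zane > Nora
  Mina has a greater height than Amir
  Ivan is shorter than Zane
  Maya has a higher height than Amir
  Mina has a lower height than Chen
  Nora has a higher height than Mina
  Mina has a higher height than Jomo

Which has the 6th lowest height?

Piecing the relations together gives one ordering: Tess < Amir < Ivan < Jomo < Mina < Maya < Nora < Zane < Chen.
The 6th smallest is Maya.

Maya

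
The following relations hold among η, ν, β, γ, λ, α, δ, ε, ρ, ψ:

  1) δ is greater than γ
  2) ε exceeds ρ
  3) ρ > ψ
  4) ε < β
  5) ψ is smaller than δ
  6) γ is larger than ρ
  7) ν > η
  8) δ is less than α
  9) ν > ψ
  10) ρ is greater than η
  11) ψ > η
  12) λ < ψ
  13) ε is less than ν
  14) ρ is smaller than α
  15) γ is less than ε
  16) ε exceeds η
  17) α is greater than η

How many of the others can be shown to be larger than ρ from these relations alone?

6

Directly above ρ: γ, α, ε.
One step further: δ, β, ν (6 so far).
Nothing else is reachable above ρ; 6 in all.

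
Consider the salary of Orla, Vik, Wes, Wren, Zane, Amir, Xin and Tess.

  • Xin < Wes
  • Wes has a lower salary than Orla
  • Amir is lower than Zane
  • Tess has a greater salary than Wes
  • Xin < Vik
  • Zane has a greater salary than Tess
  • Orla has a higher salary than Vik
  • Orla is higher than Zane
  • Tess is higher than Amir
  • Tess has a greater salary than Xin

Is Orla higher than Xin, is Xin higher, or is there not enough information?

Orla

Following the relations from Xin: Xin < Wes < Tess < Zane < Orla.
So Orla is higher.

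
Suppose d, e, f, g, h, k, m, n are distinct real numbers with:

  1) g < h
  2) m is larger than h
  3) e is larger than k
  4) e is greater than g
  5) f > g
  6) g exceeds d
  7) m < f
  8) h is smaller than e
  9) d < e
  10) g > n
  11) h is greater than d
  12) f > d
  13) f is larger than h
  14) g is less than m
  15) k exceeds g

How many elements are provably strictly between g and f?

2

The relations place g below f. An element lies strictly between them when it is forced above g and also forced below f.
Above g: {h, k, m, e}. Below f: {d, n, h, m}.
Intersection: {h, m} — 2.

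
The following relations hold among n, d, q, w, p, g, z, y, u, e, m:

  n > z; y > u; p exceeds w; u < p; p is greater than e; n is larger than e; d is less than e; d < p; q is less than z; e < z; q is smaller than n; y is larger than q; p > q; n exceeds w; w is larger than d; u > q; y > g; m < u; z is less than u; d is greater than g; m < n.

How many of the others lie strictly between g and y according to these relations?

4

Chaining upward from g reaches: d, e, w, z, u, p, n.
Chaining downward from y reaches: q, d, e, m, z, u.
Strictly between g and y are those in both lists: d, e, z, u — 4 elements.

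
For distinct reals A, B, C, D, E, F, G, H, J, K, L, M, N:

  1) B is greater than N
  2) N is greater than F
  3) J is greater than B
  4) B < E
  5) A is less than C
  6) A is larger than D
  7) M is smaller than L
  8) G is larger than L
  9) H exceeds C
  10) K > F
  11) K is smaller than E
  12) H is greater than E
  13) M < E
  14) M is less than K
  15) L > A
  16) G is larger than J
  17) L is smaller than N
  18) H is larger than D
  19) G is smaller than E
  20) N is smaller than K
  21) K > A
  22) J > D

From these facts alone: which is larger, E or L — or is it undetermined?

L < N and N < B give L < B.
With B < J: L < N < B < J.
With J < G: L < N < B < J < G.
With G < E: L < N < B < J < G < E.
So E is larger.

E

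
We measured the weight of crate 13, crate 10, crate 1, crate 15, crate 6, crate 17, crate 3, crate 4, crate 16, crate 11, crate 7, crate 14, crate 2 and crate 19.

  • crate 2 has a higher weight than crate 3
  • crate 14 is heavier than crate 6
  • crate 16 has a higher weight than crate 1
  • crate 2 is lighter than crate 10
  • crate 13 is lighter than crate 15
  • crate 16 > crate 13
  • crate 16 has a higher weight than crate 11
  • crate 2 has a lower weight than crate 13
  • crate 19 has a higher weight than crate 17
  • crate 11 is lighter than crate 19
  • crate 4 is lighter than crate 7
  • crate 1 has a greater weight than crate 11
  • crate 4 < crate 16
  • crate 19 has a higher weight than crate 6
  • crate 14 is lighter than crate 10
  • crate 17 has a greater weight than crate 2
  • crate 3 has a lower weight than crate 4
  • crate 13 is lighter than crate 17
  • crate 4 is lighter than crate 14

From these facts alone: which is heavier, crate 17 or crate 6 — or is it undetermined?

Following every chain through crate 6: above crate 6 we get crate 14, crate 19, crate 10.
crate 17 is not reached, and no chain runs the other way from crate 17 to crate 6.
So the given relations leave the order of crate 6 and crate 17 undetermined.

undetermined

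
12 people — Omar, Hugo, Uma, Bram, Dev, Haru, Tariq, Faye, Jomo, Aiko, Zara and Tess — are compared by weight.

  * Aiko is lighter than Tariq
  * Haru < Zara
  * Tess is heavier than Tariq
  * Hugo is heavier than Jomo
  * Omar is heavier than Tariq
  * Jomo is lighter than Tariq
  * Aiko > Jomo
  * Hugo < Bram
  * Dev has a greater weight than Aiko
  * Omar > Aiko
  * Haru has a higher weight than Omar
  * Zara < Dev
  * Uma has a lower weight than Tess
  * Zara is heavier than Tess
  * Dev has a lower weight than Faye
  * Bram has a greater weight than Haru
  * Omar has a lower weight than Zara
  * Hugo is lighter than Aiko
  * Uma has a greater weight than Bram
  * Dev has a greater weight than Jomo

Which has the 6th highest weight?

Bram

Chaining the given pairs: Jomo < Hugo < Aiko < Tariq < Omar < Haru < Bram < Uma < Tess < Zara < Dev < Faye.
Counting 6 from the largest end gives Bram.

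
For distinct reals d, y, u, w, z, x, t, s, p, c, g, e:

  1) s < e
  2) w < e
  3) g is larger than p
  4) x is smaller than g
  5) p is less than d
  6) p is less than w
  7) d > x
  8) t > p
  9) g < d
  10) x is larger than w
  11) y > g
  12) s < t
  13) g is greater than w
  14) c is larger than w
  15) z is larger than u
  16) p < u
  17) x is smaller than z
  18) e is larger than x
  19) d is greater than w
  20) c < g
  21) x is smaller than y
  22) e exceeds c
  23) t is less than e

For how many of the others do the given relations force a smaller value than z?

Directly below z: u, x.
One step further: p, w (4 so far).
No other element is forced below z by the given relations, so the count is 4.

4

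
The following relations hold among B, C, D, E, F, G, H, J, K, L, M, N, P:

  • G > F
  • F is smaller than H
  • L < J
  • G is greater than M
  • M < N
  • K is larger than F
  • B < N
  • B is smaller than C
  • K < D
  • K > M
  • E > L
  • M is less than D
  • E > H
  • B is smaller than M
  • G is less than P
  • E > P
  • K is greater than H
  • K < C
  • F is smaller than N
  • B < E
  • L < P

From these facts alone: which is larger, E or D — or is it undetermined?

undetermined

Following every chain through D: below D we get B, M, F, H, K.
E is not reached, and no chain runs the other way from E to D.
So the given relations leave the order of D and E undetermined.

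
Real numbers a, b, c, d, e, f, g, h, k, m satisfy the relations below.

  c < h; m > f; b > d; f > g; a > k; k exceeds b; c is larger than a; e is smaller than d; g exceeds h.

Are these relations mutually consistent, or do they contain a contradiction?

consistent

Every relation is compatible with e < d < b < k < a < c < h < g < f < m; the set is consistent.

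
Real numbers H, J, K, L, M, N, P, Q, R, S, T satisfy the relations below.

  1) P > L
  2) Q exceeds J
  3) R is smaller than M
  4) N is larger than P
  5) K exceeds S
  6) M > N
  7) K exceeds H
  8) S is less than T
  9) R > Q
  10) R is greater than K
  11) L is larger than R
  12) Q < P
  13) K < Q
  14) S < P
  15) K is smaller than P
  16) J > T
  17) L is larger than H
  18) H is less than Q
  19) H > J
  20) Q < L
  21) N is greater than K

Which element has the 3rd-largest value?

Chaining the given pairs: S < T < J < H < K < Q < R < L < P < N < M.
The 3rd largest is P.

P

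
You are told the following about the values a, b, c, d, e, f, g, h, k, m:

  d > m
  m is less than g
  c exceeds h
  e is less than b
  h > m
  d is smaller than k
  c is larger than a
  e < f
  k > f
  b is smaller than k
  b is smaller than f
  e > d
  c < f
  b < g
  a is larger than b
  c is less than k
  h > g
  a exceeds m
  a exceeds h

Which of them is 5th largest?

h

Chaining the given pairs: m < d < e < b < g < h < a < c < f < k.
Counting 5 from the largest end gives h.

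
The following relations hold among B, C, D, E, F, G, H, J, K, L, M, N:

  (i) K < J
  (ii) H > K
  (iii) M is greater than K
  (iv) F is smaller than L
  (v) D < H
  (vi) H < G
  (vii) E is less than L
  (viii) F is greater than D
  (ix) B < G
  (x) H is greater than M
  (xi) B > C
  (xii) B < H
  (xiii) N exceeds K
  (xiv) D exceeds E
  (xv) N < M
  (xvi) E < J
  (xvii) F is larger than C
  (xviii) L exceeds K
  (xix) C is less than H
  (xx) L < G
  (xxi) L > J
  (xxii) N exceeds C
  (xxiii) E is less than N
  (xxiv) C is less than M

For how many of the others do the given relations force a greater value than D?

From D the given relations immediately reach H, F.
From those, L, G — 4 in total.
No other element is forced above D by the given relations, so the count is 4.

4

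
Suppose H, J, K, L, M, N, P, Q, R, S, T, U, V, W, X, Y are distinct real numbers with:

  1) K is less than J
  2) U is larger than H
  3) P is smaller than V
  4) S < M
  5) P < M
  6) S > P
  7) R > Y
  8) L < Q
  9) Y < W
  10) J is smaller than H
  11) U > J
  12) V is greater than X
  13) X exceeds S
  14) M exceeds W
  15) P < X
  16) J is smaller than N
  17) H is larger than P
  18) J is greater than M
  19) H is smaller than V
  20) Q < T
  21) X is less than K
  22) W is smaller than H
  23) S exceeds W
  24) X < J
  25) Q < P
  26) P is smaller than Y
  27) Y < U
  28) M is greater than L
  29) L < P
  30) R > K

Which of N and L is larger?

L < Q < P < Y < W < S < X < K < J < N, by transitivity through Q, P, Y, W, S, X, K, J.
So L < N; N is the larger of the two.

N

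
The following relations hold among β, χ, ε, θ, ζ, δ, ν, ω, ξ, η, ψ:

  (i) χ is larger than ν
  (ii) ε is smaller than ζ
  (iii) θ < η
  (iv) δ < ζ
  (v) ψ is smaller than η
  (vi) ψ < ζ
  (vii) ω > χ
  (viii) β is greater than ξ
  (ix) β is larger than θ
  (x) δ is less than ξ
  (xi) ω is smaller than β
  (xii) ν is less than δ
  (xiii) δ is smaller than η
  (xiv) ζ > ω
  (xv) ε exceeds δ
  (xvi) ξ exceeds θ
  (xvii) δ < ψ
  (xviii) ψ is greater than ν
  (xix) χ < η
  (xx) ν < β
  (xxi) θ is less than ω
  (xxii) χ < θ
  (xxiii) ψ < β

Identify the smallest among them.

ν

Chaining upward from ν: directly above it, δ, χ, ψ, β; then θ, ω, ε, ξ, ζ, η.
That covers every other element, and nothing is given below ν, so ν is the smallest.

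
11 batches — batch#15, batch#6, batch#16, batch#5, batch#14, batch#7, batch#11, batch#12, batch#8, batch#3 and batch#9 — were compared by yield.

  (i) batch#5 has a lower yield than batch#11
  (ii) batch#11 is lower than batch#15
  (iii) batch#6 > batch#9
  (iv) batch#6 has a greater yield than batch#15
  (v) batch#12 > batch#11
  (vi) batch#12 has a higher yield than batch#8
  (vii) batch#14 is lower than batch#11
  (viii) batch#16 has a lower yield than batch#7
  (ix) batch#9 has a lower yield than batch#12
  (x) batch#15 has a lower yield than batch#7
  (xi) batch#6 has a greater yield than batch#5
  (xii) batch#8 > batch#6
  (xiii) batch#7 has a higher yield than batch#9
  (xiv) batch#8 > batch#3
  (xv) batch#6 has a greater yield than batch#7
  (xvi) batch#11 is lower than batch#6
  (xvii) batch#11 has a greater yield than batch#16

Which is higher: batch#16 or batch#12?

Following the relations from batch#16: batch#16 < batch#11 < batch#15 < batch#7 < batch#6 < batch#8 < batch#12.
So batch#16 < batch#12; batch#12 is the higher of the two.

batch#12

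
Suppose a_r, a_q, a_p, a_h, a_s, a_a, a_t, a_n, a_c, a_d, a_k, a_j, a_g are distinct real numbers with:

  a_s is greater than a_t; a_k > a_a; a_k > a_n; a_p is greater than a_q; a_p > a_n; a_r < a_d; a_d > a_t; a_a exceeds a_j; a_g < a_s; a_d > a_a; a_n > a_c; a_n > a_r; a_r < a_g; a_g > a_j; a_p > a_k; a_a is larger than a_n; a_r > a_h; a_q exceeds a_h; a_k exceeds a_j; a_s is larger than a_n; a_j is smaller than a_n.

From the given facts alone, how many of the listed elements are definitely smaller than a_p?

8

Directly below a_p: a_n, a_q, a_k.
One step further: a_h, a_c, a_r, a_j, a_a (8 so far).
Nothing else is reachable below a_p; 8 in all.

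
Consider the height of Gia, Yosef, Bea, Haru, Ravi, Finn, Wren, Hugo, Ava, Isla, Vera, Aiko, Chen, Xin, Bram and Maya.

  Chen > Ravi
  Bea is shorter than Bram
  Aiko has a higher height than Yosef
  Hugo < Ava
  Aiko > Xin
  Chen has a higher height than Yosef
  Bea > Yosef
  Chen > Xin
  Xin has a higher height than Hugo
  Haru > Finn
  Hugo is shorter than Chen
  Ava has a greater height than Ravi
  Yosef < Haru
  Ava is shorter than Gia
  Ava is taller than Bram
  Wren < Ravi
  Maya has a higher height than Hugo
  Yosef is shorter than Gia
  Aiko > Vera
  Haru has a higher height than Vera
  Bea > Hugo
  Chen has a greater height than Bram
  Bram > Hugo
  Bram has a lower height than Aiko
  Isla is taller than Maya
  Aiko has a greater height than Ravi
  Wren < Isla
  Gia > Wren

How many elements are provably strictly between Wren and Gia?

Chaining upward from Wren reaches: Ravi, Isla, Ava, Chen, Aiko.
Chaining downward from Gia reaches: Hugo, Yosef, Bea, Ravi, Bram, Ava.
Strictly between Wren and Gia are those in both lists: Ravi, Ava — 2 elements.

2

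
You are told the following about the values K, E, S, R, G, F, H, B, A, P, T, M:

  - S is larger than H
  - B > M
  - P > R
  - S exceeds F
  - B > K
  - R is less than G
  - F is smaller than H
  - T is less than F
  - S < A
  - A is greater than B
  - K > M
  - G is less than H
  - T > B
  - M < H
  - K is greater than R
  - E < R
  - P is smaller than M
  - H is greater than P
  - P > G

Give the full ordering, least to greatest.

E < R < G < P < M < K < B < T < F < H < S < A

Nothing is placed below E, so it is least; from there E < R; R < G; G < P; P < M; M < K; K < B; B < T; T < F; F < H; H < S; S < A, each given directly.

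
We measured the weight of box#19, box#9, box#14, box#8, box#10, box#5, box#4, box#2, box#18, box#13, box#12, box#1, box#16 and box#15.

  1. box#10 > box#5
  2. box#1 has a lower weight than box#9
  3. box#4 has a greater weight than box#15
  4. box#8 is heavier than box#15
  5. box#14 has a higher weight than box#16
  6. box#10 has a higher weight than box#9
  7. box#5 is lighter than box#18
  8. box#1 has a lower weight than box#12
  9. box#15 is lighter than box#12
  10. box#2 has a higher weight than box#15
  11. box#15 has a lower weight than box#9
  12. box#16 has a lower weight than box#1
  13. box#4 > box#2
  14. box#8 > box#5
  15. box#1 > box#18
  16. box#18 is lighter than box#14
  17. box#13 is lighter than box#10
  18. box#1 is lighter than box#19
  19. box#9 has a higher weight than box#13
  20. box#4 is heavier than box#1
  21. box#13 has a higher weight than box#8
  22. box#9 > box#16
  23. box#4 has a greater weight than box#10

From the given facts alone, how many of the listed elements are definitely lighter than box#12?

5

Directly below box#12: box#15, box#1.
One step further: box#16, box#18 (4 so far).
One step further: box#5 (5 so far).
Nothing else is reachable below box#12; 5 in all.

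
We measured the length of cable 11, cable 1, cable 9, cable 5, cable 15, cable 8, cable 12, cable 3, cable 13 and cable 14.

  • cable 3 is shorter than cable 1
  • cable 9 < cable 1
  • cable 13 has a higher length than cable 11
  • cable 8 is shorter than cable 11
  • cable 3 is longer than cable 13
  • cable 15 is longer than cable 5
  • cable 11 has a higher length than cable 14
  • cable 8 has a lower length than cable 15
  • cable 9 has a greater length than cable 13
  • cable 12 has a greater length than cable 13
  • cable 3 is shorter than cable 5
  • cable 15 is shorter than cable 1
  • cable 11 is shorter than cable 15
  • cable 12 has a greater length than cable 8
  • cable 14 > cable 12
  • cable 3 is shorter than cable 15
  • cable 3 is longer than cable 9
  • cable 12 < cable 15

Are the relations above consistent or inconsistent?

inconsistent

We have cable 13 < cable 12 stated directly, yet also cable 12 < cable 14 < cable 11 < cable 13 by chaining the others — so cable 12 < cable 13. Contradiction.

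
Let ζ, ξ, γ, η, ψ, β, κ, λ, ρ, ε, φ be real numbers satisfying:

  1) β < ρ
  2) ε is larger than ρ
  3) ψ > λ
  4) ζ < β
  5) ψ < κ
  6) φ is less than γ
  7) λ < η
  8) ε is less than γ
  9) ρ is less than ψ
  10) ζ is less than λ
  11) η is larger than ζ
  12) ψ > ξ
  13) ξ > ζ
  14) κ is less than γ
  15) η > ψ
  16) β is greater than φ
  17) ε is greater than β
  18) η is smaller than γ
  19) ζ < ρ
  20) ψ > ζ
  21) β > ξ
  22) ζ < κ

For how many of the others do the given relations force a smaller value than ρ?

From ρ the given relations immediately reach ζ, β.
From those, ξ, φ — 4 in total.
No other element is forced below ρ by the given relations, so the count is 4.

4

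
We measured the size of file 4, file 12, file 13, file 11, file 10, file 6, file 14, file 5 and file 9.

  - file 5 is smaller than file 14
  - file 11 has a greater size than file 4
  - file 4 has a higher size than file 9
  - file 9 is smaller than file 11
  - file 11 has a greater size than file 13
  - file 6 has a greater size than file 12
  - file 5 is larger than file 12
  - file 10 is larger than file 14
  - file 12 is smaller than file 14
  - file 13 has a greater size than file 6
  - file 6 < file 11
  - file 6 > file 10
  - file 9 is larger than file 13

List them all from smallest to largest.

Each adjacent pair is fixed by a given relation: file 12 < file 5; file 5 < file 14; file 14 < file 10; file 10 < file 6; file 6 < file 13; file 13 < file 9; file 9 < file 4; file 4 < file 11. Chaining them end to end gives the full order.

file 12 < file 5 < file 14 < file 10 < file 6 < file 13 < file 9 < file 4 < file 11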